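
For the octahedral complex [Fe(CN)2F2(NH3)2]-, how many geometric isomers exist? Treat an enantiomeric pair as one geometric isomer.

5

The distinct arrangements are (5 in all): CN trans, F trans, NH3 trans; CN trans, F cis, NH3 cis; CN cis, F cis, NH3 trans; CN cis, F cis, NH3 cis (chiral); CN cis, F trans, NH3 cis.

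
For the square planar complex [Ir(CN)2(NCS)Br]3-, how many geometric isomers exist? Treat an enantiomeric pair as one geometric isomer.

2

A square has two trans pairs of vertices; adjacent vertices are cis.
Working through the distinct placements yields 2 geometric isomers: CN cis; CN trans.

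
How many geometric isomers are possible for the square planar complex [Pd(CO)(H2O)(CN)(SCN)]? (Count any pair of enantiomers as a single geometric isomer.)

In a square planar complex each vertex has one trans partner and two cis neighbours.
Working through the distinct placements yields 3 geometric isomers: (CN/H2O trans, CO/SCN trans); (CN/SCN trans, CO/H2O trans); (CN/CO trans, H2O/SCN trans).

3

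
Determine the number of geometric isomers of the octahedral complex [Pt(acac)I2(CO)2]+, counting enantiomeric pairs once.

3

Each acac is bidentate and must span two cis positions.
There are 3 geometric isomers: I cis, CO trans; I cis, CO cis (chiral); I trans, CO cis.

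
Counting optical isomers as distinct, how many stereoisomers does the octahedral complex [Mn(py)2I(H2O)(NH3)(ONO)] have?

An octahedron has six vertices in three trans pairs; every non-trans pair is cis.
Placing the ligands in turn and identifying arrangements related by rotation or reflection leaves 9 distinct geometric isomers.
Of these, 6 lack any improper symmetry element and so occur as enantiomeric pairs, giving 9 + 6 = 15 stereoisomers in total.

15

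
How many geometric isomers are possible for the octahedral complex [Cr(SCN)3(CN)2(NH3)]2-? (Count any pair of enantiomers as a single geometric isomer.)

3

In an octahedral complex each vertex has one trans partner and four cis neighbours.
Systematic placement gives 3 geometric isomers: SCN mer, CN trans; SCN mer, CN cis; SCN fac, CN cis.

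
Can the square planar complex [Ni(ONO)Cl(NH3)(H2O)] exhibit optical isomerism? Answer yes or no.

no

A square has two trans pairs of vertices; adjacent vertices are cis.
There are 3 geometric isomers: (Cl/NH3 trans, H2O/ONO trans); (Cl/ONO trans, H2O/NH3 trans); (Cl/H2O trans, NH3/ONO trans).
Each arrangement has an internal mirror plane or centre of symmetry, so none is chiral.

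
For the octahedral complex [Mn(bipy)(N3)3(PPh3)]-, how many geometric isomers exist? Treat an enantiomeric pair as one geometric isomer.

2

An octahedron has six vertices in three trans pairs; every non-trans pair is cis.
Each bipy is bidentate and must span two cis positions.
There are 2 geometric isomers: N3 mer; N3 fac.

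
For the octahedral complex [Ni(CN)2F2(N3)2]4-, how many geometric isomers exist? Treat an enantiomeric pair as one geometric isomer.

The six octahedral sites form three mutually perpendicular trans pairs.
Working through the distinct placements yields 5 geometric isomers: CN trans, F trans, N3 trans; CN trans, F cis, N3 cis; CN cis, F cis, N3 trans; CN cis, F cis, N3 cis (chiral); CN cis, F trans, N3 cis.

5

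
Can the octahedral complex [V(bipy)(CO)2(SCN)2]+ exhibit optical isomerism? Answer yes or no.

Each bipy is bidentate and must span two cis positions.
The distinct arrangements are (3 in all): CO trans, SCN cis; CO cis, SCN cis (chiral); CO cis, SCN trans.
One of these lacks any improper symmetry element and so occurs as an enantiomeric pair, giving 3 + 1 = 4 stereoisomers in total.

yes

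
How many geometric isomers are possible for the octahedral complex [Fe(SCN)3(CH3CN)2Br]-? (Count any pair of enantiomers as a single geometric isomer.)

3

The six octahedral sites form three mutually perpendicular trans pairs.
Systematic placement gives 3 geometric isomers: SCN mer, CH3CN cis; SCN mer, CH3CN trans; SCN fac, CH3CN cis.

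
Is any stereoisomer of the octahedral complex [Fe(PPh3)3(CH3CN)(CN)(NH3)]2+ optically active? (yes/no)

yes

An octahedron has six vertices in three trans pairs; every non-trans pair is cis.
The distinct arrangements are (4 in all): PPh3 mer (3 arrangements); PPh3 fac (chiral).
One of these lacks any improper symmetry element and so occurs as an enantiomeric pair, giving 4 + 1 = 5 stereoisomers in total.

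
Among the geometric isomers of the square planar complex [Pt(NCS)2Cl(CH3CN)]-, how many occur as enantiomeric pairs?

0

A square has two trans pairs of vertices; adjacent vertices are cis.
Systematic placement gives 2 geometric isomers: NCS cis; NCS trans.
Each arrangement has an internal mirror plane or centre of symmetry, so none is chiral.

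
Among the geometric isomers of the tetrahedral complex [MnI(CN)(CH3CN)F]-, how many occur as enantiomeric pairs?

1

In a tetrahedral complex all four positions are equivalent and every pair of ligands is adjacent — there is no cis/trans distinction.
Only one geometric arrangement is possible; it has no improper symmetry element, so it exists as a pair of enantiomers (2 stereoisomers).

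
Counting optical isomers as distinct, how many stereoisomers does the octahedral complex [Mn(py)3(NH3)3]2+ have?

The six octahedral sites form three mutually perpendicular trans pairs.
Systematic placement gives 2 geometric isomers: py mer; py fac.
Each arrangement has an internal mirror plane or centre of symmetry, so none is chiral.

2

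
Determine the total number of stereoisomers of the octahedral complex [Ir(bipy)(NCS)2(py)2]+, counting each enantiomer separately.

Each bipy is bidentate and must span two cis positions.
Systematic placement gives 3 geometric isomers: NCS trans, py cis; NCS cis, py trans; NCS cis, py cis (chiral).
One of these lacks any improper symmetry element and so occurs as an enantiomeric pair, giving 3 + 1 = 4 stereoisomers in total.

4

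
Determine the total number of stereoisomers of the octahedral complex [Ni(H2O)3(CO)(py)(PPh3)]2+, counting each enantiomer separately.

5

The six octahedral sites form three mutually perpendicular trans pairs.
Working through the distinct placements yields 4 geometric isomers: H2O mer (3 arrangements); H2O fac (chiral).
One of these lacks any improper symmetry element and so occurs as an enantiomeric pair, giving 4 + 1 = 5 stereoisomers in total.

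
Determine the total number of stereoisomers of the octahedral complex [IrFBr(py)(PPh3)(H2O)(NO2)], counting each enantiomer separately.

30

Placing the ligands in turn and identifying arrangements related by rotation or reflection leaves 15 distinct geometric isomers.
Of these, 15 lack any improper symmetry element and so occur as enantiomeric pairs, giving 15 + 15 = 30 stereoisomers in total.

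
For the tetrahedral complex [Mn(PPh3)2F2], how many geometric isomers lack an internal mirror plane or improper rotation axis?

0

In a tetrahedral complex all four positions are equivalent and every pair of ligands is adjacent — there is no cis/trans distinction.
Only one geometric arrangement is possible.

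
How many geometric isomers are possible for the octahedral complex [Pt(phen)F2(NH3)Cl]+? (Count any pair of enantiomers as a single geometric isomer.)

In an octahedral complex each vertex has one trans partner and four cis neighbours.
Each phen is bidentate and must span two cis positions.
Working through the distinct placements yields 4 geometric isomers: F cis (3 arrangements, 2 chiral); F trans.

4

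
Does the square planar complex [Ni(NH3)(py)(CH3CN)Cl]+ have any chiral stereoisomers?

A square has two trans pairs of vertices; adjacent vertices are cis.
Working through the distinct placements yields 3 geometric isomers: (CH3CN/NH3 trans, Cl/py trans); (CH3CN/py trans, Cl/NH3 trans); (CH3CN/Cl trans, NH3/py trans).
Each arrangement has an internal mirror plane or centre of symmetry, so none is chiral.

no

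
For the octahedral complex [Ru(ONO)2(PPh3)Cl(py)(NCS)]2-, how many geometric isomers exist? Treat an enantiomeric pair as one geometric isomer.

In an octahedral complex each vertex has one trans partner and four cis neighbours.
Exhaustive case analysis gives 9 geometric isomers.

9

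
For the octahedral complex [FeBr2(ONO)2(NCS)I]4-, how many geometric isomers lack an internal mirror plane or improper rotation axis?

An octahedron has six vertices in three trans pairs; every non-trans pair is cis.
Working through the distinct placements yields 6 geometric isomers: Br trans, ONO trans; Br trans, ONO cis; Br cis, ONO trans; Br cis, ONO cis (3 arrangements, 2 chiral).
Of these, 2 lack any improper symmetry element and so occur as enantiomeric pairs, giving 6 + 2 = 8 stereoisomers in total.

2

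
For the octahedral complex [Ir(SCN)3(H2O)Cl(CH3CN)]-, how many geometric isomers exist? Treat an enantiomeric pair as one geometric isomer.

4

The six octahedral sites form three mutually perpendicular trans pairs.
There are 4 geometric isomers: SCN mer (3 arrangements); SCN fac (chiral).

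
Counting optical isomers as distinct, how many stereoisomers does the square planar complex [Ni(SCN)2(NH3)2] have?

A square has two trans pairs of vertices; adjacent vertices are cis.
Working through the distinct placements yields 2 geometric isomers: SCN cis; SCN trans.
Each arrangement has an internal mirror plane or centre of symmetry, so none is chiral.

2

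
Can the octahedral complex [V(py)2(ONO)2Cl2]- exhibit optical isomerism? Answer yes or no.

In an octahedral complex each vertex has one trans partner and four cis neighbours.
Systematic placement gives 5 geometric isomers: py trans, ONO trans, Cl trans; py cis, ONO cis, Cl trans; py trans, ONO cis, Cl cis; py cis, ONO cis, Cl cis (chiral); py cis, ONO trans, Cl cis.
One of these lacks any improper symmetry element and so occurs as an enantiomeric pair, giving 5 + 1 = 6 stereoisomers in total.

yes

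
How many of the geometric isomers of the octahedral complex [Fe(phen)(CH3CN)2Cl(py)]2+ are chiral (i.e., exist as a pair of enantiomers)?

2

In an octahedral complex each vertex has one trans partner and four cis neighbours.
Each phen is bidentate and must span two cis positions.
There are 4 geometric isomers: CH3CN trans; CH3CN cis (3 arrangements, 2 chiral).
Of these, 2 lack any improper symmetry element and so occur as enantiomeric pairs, giving 4 + 2 = 6 stereoisomers in total.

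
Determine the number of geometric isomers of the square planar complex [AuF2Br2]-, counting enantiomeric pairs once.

2

A square has two trans pairs of vertices; adjacent vertices are cis.
Systematic placement gives 2 geometric isomers: F cis; F trans.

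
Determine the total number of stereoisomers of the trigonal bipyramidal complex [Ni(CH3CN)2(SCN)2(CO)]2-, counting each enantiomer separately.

6

In a trigonal bipyramid the two axial positions differ from the three equatorial ones.
Exhaustive case analysis gives 5 geometric isomers.
One of these lacks any improper symmetry element and so occurs as an enantiomeric pair, giving 5 + 1 = 6 stereoisomers in total.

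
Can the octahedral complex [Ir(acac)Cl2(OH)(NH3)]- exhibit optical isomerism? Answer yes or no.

An octahedron has six vertices in three trans pairs; every non-trans pair is cis.
Each acac is bidentate and must span two cis positions.
Working through the distinct placements yields 4 geometric isomers: Cl trans; Cl cis (3 arrangements, 2 chiral).
Of these, 2 lack any improper symmetry element and so occur as enantiomeric pairs, giving 4 + 2 = 6 stereoisomers in total.

yes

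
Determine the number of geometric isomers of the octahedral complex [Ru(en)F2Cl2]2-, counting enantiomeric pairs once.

Each en is bidentate and must span two cis positions.
There are 3 geometric isomers: F cis, Cl trans; F cis, Cl cis (chiral); F trans, Cl cis.

3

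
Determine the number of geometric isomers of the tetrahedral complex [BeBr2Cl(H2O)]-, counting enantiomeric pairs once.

Only one geometric arrangement is possible.

1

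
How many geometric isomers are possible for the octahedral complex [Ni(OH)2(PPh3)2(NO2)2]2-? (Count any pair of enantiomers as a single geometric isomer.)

5

The distinct arrangements are (5 in all): OH trans, PPh3 trans, NO2 trans; OH cis, PPh3 cis, NO2 trans; OH cis, PPh3 trans, NO2 cis; OH cis, PPh3 cis, NO2 cis (chiral); OH trans, PPh3 cis, NO2 cis.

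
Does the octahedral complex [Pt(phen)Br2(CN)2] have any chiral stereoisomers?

The six octahedral sites form three mutually perpendicular trans pairs.
Each phen is bidentate and must span two cis positions.
The distinct arrangements are (3 in all): Br trans, CN cis; Br cis, CN cis (chiral); Br cis, CN trans.
One of these lacks any improper symmetry element and so occurs as an enantiomeric pair, giving 3 + 1 = 4 stereoisomers in total.

yes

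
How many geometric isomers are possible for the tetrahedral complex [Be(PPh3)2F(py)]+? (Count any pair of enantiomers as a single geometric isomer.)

1

In a tetrahedral complex all four positions are equivalent and every pair of ligands is adjacent — there is no cis/trans distinction.
Only one geometric arrangement is possible.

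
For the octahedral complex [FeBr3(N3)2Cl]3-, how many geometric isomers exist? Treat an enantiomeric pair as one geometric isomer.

3

In an octahedral complex each vertex has one trans partner and four cis neighbours.
The distinct arrangements are (3 in all): Br mer, N3 trans; Br mer, N3 cis; Br fac, N3 cis.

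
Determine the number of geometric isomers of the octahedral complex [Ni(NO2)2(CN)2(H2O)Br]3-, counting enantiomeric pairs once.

In an octahedral complex each vertex has one trans partner and four cis neighbours.
Systematic placement gives 6 geometric isomers: NO2 trans, CN cis; NO2 cis, CN cis (3 arrangements, 2 chiral); NO2 trans, CN trans; NO2 cis, CN trans.

6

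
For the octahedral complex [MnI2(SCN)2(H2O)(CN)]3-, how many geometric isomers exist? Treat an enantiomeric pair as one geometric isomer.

6

The six octahedral sites form three mutually perpendicular trans pairs.
Working through the distinct placements yields 6 geometric isomers: I trans, SCN trans; I cis, SCN cis (3 arrangements, 2 chiral); I cis, SCN trans; I trans, SCN cis.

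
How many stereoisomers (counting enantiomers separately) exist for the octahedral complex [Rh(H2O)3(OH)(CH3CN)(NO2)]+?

5

Systematic placement gives 4 geometric isomers: H2O mer (3 arrangements); H2O fac (chiral).
One of these lacks any improper symmetry element and so occurs as an enantiomeric pair, giving 4 + 1 = 5 stereoisomers in total.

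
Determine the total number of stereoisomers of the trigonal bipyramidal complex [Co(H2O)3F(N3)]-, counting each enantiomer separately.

4

In a trigonal bipyramid the two axial positions differ from the three equatorial ones.
There are 4 geometric isomers: F axial, N3 equatorial; F axial, N3 axial; F equatorial, N3 equatorial; F equatorial, N3 axial.
Each arrangement has an internal mirror plane or centre of symmetry, so none is chiral.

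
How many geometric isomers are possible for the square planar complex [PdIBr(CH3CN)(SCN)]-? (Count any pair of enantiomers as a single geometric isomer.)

3

A square has two trans pairs of vertices; adjacent vertices are cis.
Working through the distinct placements yields 3 geometric isomers: (Br/I trans, CH3CN/SCN trans); (Br/SCN trans, CH3CN/I trans); (Br/CH3CN trans, I/SCN trans).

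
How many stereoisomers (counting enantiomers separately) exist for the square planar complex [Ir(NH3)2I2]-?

2

A square has two trans pairs of vertices; adjacent vertices are cis.
There are 2 geometric isomers: NH3 cis; NH3 trans.
Each arrangement has an internal mirror plane or centre of symmetry, so none is chiral.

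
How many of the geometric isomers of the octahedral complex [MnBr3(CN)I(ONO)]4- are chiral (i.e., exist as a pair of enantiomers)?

There are 4 geometric isomers: Br mer (3 arrangements); Br fac (chiral).
One of these lacks any improper symmetry element and so occurs as an enantiomeric pair, giving 4 + 1 = 5 stereoisomers in total.

1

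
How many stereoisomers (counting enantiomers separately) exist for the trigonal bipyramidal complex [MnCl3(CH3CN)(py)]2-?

In a trigonal bipyramid the two axial positions differ from the three equatorial ones.
Systematic placement gives 4 geometric isomers: CH3CN axial, py equatorial; CH3CN axial, py axial; CH3CN equatorial, py equatorial; CH3CN equatorial, py axial.
Each arrangement has an internal mirror plane or centre of symmetry, so none is chiral.

4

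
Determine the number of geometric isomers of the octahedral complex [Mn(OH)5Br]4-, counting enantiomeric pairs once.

1

Only one geometric arrangement is possible.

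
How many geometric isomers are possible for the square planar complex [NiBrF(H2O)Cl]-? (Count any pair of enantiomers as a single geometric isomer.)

Working through the distinct placements yields 3 geometric isomers: (Br/F trans, Cl/H2O trans); (Br/H2O trans, Cl/F trans); (Br/Cl trans, F/H2O trans).

3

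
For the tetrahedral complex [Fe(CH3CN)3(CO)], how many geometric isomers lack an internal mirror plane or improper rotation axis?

In a tetrahedral complex all four positions are equivalent and every pair of ligands is adjacent — there is no cis/trans distinction.
Only one geometric arrangement is possible.

0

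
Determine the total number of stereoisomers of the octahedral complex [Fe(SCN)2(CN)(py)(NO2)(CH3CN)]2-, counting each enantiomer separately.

An octahedron has six vertices in three trans pairs; every non-trans pair is cis.
Exhaustive case analysis gives 9 geometric isomers.
Of these, 6 lack any improper symmetry element and so occur as enantiomeric pairs, giving 9 + 6 = 15 stereoisomers in total.

15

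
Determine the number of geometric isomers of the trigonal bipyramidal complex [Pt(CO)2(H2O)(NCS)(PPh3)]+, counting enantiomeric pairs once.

In a trigonal bipyramid the two axial positions differ from the three equatorial ones.
Placing the ligands in turn and identifying arrangements related by rotation or reflection leaves 7 distinct geometric isomers.

7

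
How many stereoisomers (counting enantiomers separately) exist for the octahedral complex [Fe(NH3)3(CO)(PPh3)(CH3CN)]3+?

The six octahedral sites form three mutually perpendicular trans pairs.
Systematic placement gives 4 geometric isomers: NH3 mer (3 arrangements); NH3 fac (chiral).
One of these lacks any improper symmetry element and so occurs as an enantiomeric pair, giving 4 + 1 = 5 stereoisomers in total.

5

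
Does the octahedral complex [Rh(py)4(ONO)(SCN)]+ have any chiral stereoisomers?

no

In an octahedral complex each vertex has one trans partner and four cis neighbours.
The distinct arrangements are (2 in all): ONO and SCN mutually trans; ONO and SCN mutually cis.
Each arrangement has an internal mirror plane or centre of symmetry, so none is chiral.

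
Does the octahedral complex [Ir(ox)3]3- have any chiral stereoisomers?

yes

Each ox is bidentate and must span two cis positions.
Only one geometric arrangement is possible; it has no improper symmetry element, so it exists as a pair of enantiomers (2 stereoisomers).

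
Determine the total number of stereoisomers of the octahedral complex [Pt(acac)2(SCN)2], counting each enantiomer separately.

3

An octahedron has six vertices in three trans pairs; every non-trans pair is cis.
Each acac is bidentate and must span two cis positions.
Working through the distinct placements yields 2 geometric isomers: SCN trans; SCN cis (chiral).
One of these lacks any improper symmetry element and so occurs as an enantiomeric pair, giving 2 + 1 = 3 stereoisomers in total.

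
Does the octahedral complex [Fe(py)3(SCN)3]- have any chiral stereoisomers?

An octahedron has six vertices in three trans pairs; every non-trans pair is cis.
Working through the distinct placements yields 2 geometric isomers: py mer; py fac.
Each arrangement has an internal mirror plane or centre of symmetry, so none is chiral.

no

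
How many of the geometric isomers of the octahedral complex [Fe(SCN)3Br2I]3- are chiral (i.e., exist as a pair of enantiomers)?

An octahedron has six vertices in three trans pairs; every non-trans pair is cis.
Systematic placement gives 3 geometric isomers: SCN mer, Br trans; SCN mer, Br cis; SCN fac, Br cis.
Each arrangement has an internal mirror plane or centre of symmetry, so none is chiral.

0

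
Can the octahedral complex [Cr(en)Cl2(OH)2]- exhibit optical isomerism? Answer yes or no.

yes

An octahedron has six vertices in three trans pairs; every non-trans pair is cis.
Each en is bidentate and must span two cis positions.
The distinct arrangements are (3 in all): Cl trans, OH cis; Cl cis, OH cis (chiral); Cl cis, OH trans.
One of these lacks any improper symmetry element and so occurs as an enantiomeric pair, giving 3 + 1 = 4 stereoisomers in total.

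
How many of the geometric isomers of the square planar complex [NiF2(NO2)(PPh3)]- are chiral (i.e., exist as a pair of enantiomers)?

0

In a square planar complex each vertex has one trans partner and two cis neighbours.
The distinct arrangements are (2 in all): F cis; F trans.
Each arrangement has an internal mirror plane or centre of symmetry, so none is chiral.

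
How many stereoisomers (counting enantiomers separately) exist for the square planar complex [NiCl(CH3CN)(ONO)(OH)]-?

3

A square has two trans pairs of vertices; adjacent vertices are cis.
There are 3 geometric isomers: (CH3CN/OH trans, Cl/ONO trans); (CH3CN/ONO trans, Cl/OH trans); (CH3CN/Cl trans, OH/ONO trans).
Each arrangement has an internal mirror plane or centre of symmetry, so none is chiral.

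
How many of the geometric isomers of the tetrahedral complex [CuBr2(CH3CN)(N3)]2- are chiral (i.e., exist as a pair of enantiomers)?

0

All four vertices of a tetrahedron are equivalent and mutually adjacent, so cis/trans isomerism cannot arise.
Only one geometric arrangement is possible.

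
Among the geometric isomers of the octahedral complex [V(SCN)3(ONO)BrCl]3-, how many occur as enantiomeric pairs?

1

An octahedron has six vertices in three trans pairs; every non-trans pair is cis.
The distinct arrangements are (4 in all): SCN mer (3 arrangements); SCN fac (chiral).
One of these lacks any improper symmetry element and so occurs as an enantiomeric pair, giving 4 + 1 = 5 stereoisomers in total.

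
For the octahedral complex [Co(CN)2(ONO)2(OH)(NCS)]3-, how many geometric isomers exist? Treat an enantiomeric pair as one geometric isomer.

6

In an octahedral complex each vertex has one trans partner and four cis neighbours.
The distinct arrangements are (6 in all): CN trans, ONO trans; CN trans, ONO cis; CN cis, ONO trans; CN cis, ONO cis (3 arrangements, 2 chiral).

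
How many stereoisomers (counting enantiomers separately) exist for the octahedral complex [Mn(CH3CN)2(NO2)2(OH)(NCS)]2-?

The six octahedral sites form three mutually perpendicular trans pairs.
Working through the distinct placements yields 6 geometric isomers: CH3CN trans, NO2 cis; CH3CN trans, NO2 trans; CH3CN cis, NO2 cis (3 arrangements, 2 chiral); CH3CN cis, NO2 trans.
Of these, 2 lack any improper symmetry element and so occur as enantiomeric pairs, giving 6 + 2 = 8 stereoisomers in total.

8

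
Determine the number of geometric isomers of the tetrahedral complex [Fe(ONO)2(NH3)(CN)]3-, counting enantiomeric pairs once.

Only one geometric arrangement is possible.

1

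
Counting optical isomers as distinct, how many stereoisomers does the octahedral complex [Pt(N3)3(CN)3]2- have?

2

The six octahedral sites form three mutually perpendicular trans pairs.
The distinct arrangements are (2 in all): N3 mer; N3 fac.
Each arrangement has an internal mirror plane or centre of symmetry, so none is chiral.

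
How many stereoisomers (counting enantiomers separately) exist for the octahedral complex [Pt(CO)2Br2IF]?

In an octahedral complex each vertex has one trans partner and four cis neighbours.
Working through the distinct placements yields 6 geometric isomers: CO trans, Br trans; CO cis, Br trans; CO cis, Br cis (3 arrangements, 2 chiral); CO trans, Br cis.
Of these, 2 lack any improper symmetry element and so occur as enantiomeric pairs, giving 6 + 2 = 8 stereoisomers in total.

8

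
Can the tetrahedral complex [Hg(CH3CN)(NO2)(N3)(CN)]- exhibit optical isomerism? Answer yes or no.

Only one geometric arrangement is possible; it has no improper symmetry element, so it exists as a pair of enantiomers (2 stereoisomers).

yes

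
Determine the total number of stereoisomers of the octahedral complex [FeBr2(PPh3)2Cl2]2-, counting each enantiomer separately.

An octahedron has six vertices in three trans pairs; every non-trans pair is cis.
Systematic placement gives 5 geometric isomers: Br trans, PPh3 trans, Cl trans; Br trans, PPh3 cis, Cl cis; Br cis, PPh3 trans, Cl cis; Br cis, PPh3 cis, Cl cis (chiral); Br cis, PPh3 cis, Cl trans.
One of these lacks any improper symmetry element and so occurs as an enantiomeric pair, giving 5 + 1 = 6 stereoisomers in total.

6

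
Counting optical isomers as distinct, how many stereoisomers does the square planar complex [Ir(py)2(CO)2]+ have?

2

In a square planar complex each vertex has one trans partner and two cis neighbours.
The distinct arrangements are (2 in all): py cis; py trans.
Each arrangement has an internal mirror plane or centre of symmetry, so none is chiral.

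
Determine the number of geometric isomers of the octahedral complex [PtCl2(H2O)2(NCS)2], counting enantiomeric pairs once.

An octahedron has six vertices in three trans pairs; every non-trans pair is cis.
There are 5 geometric isomers: Cl trans, H2O trans, NCS trans; Cl trans, H2O cis, NCS cis; Cl cis, H2O cis, NCS trans; Cl cis, H2O cis, NCS cis (chiral); Cl cis, H2O trans, NCS cis.

5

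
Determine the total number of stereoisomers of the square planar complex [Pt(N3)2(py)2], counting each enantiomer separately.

2

The distinct arrangements are (2 in all): N3 cis; N3 trans.
Each arrangement has an internal mirror plane or centre of symmetry, so none is chiral.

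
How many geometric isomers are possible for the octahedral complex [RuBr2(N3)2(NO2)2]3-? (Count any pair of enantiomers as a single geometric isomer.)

5

An octahedron has six vertices in three trans pairs; every non-trans pair is cis.
The distinct arrangements are (5 in all): Br trans, N3 trans, NO2 trans; Br trans, N3 cis, NO2 cis; Br cis, N3 cis, NO2 trans; Br cis, N3 cis, NO2 cis (chiral); Br cis, N3 trans, NO2 cis.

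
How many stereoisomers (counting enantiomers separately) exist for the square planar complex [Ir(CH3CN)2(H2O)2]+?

The distinct arrangements are (2 in all): CH3CN cis; CH3CN trans.
Each arrangement has an internal mirror plane or centre of symmetry, so none is chiral.

2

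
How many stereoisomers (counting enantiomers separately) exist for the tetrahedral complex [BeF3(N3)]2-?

1

Only one geometric arrangement is possible.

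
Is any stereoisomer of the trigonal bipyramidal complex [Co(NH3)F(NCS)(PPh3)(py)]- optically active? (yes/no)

yes

In a trigonal bipyramid the two axial positions differ from the three equatorial ones.
Systematic enumeration (placing each ligand type in turn and discarding arrangements equivalent by rotation or reflection) gives 10 geometric isomers.
Of these, 10 lack any improper symmetry element and so occur as enantiomeric pairs, giving 10 + 10 = 20 stereoisomers in total.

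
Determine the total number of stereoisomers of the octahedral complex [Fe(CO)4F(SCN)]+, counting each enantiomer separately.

2

In an octahedral complex each vertex has one trans partner and four cis neighbours.
Working through the distinct placements yields 2 geometric isomers: F and SCN mutually trans; F and SCN mutually cis.
Each arrangement has an internal mirror plane or centre of symmetry, so none is chiral.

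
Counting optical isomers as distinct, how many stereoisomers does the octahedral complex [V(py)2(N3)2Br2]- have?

6

An octahedron has six vertices in three trans pairs; every non-trans pair is cis.
Systematic placement gives 5 geometric isomers: py trans, N3 trans, Br trans; py cis, N3 cis, Br trans; py trans, N3 cis, Br cis; py cis, N3 cis, Br cis (chiral); py cis, N3 trans, Br cis.
One of these lacks any improper symmetry element and so occurs as an enantiomeric pair, giving 5 + 1 = 6 stereoisomers in total.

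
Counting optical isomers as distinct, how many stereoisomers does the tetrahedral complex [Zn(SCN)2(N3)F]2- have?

1

Only one geometric arrangement is possible.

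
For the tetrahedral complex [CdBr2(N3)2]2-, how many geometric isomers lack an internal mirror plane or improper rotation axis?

0

In a tetrahedral complex all four positions are equivalent and every pair of ligands is adjacent — there is no cis/trans distinction.
Only one geometric arrangement is possible.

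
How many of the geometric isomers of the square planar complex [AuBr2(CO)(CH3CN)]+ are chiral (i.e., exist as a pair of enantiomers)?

0

In a square planar complex each vertex has one trans partner and two cis neighbours.
There are 2 geometric isomers: Br cis; Br trans.
Each arrangement has an internal mirror plane or centre of symmetry, so none is chiral.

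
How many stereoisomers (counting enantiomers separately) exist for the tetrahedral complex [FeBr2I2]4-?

1

In a tetrahedral complex all four positions are equivalent and every pair of ligands is adjacent — there is no cis/trans distinction.
Only one geometric arrangement is possible.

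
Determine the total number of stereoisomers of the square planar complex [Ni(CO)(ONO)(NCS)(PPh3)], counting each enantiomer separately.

A square has two trans pairs of vertices; adjacent vertices are cis.
There are 3 geometric isomers: (CO/ONO trans, NCS/PPh3 trans); (CO/PPh3 trans, NCS/ONO trans); (CO/NCS trans, ONO/PPh3 trans).
Each arrangement has an internal mirror plane or centre of symmetry, so none is chiral.

3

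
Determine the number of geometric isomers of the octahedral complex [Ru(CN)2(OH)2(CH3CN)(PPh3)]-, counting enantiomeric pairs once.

In an octahedral complex each vertex has one trans partner and four cis neighbours.
Systematic placement gives 6 geometric isomers: CN cis, OH cis (3 arrangements, 2 chiral); CN cis, OH trans; CN trans, OH cis; CN trans, OH trans.

6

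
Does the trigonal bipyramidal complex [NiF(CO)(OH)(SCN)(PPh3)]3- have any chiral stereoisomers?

A trigonal bipyramid has two axial and three equatorial sites, which are chemically inequivalent.
Placing the ligands in turn and identifying arrangements related by rotation or reflection leaves 10 distinct geometric isomers.
Of these, 10 lack any improper symmetry element and so occur as enantiomeric pairs, giving 10 + 10 = 20 stereoisomers in total.

yes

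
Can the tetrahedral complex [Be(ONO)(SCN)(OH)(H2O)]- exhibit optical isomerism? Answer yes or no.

In a tetrahedral complex all four positions are equivalent and every pair of ligands is adjacent — there is no cis/trans distinction.
Only one geometric arrangement is possible; it has no improper symmetry element, so it exists as a pair of enantiomers (2 stereoisomers).

yes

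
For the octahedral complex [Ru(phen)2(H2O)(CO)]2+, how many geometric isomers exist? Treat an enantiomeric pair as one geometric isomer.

Each phen is bidentate and must span two cis positions.
There are 2 geometric isomers: H2O and CO mutually trans; H2O and CO mutually cis (chiral).

2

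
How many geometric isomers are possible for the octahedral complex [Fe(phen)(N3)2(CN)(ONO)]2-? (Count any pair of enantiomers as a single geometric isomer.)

Each phen is bidentate and must span two cis positions.
The distinct arrangements are (4 in all): N3 cis (3 arrangements, 2 chiral); N3 trans.

4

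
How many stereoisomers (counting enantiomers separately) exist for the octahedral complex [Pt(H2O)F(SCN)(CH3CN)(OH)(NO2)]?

The six octahedral sites form three mutually perpendicular trans pairs.
Placing the ligands in turn and identifying arrangements related by rotation or reflection leaves 15 distinct geometric isomers.
Of these, 15 lack any improper symmetry element and so occur as enantiomeric pairs, giving 15 + 15 = 30 stereoisomers in total.

30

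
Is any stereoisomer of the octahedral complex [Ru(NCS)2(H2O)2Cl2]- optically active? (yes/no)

Working through the distinct placements yields 5 geometric isomers: NCS trans, H2O trans, Cl trans; NCS cis, H2O cis, Cl trans; NCS trans, H2O cis, Cl cis; NCS cis, H2O cis, Cl cis (chiral); NCS cis, H2O trans, Cl cis.
One of these lacks any improper symmetry element and so occurs as an enantiomeric pair, giving 5 + 1 = 6 stereoisomers in total.

yes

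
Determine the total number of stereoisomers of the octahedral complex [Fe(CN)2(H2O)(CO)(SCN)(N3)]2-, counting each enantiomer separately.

15

An octahedron has six vertices in three trans pairs; every non-trans pair is cis.
Placing the ligands in turn and identifying arrangements related by rotation or reflection leaves 9 distinct geometric isomers.
Of these, 6 lack any improper symmetry element and so occur as enantiomeric pairs, giving 9 + 6 = 15 stereoisomers in total.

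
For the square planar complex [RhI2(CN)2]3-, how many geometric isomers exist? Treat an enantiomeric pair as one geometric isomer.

2

In a square planar complex each vertex has one trans partner and two cis neighbours.
There are 2 geometric isomers: I cis; I trans.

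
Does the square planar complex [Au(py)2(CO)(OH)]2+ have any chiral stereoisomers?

In a square planar complex each vertex has one trans partner and two cis neighbours.
Working through the distinct placements yields 2 geometric isomers: py cis; py trans.
Each arrangement has an internal mirror plane or centre of symmetry, so none is chiral.

no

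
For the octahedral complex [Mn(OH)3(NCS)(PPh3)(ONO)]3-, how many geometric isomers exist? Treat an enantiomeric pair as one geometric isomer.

There are 4 geometric isomers: OH mer (3 arrangements); OH fac (chiral).

4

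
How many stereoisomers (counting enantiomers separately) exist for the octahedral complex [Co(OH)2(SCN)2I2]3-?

The six octahedral sites form three mutually perpendicular trans pairs.
Working through the distinct placements yields 5 geometric isomers: OH trans, SCN trans, I trans; OH cis, SCN cis, I trans; OH cis, SCN trans, I cis; OH cis, SCN cis, I cis (chiral); OH trans, SCN cis, I cis.
One of these lacks any improper symmetry element and so occurs as an enantiomeric pair, giving 5 + 1 = 6 stereoisomers in total.

6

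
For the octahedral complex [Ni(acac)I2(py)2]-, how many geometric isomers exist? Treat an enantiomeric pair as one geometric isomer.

An octahedron has six vertices in three trans pairs; every non-trans pair is cis.
Each acac is bidentate and must span two cis positions.
Systematic placement gives 3 geometric isomers: I trans, py cis; I cis, py trans; I cis, py cis (chiral).

3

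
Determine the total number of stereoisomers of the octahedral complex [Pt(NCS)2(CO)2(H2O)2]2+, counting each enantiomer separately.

6

There are 5 geometric isomers: NCS trans, CO trans, H2O trans; NCS cis, CO trans, H2O cis; NCS trans, CO cis, H2O cis; NCS cis, CO cis, H2O cis (chiral); NCS cis, CO cis, H2O trans.
One of these lacks any improper symmetry element and so occurs as an enantiomeric pair, giving 5 + 1 = 6 stereoisomers in total.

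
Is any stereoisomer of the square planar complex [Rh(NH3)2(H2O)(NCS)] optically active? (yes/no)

no

The distinct arrangements are (2 in all): NH3 cis; NH3 trans.
Each arrangement has an internal mirror plane or centre of symmetry, so none is chiral.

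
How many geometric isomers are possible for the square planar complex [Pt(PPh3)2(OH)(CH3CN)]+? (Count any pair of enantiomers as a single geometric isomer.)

2

A square has two trans pairs of vertices; adjacent vertices are cis.
Working through the distinct placements yields 2 geometric isomers: PPh3 cis; PPh3 trans.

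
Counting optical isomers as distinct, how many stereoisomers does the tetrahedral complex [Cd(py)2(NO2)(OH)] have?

1

In a tetrahedral complex all four positions are equivalent and every pair of ligands is adjacent — there is no cis/trans distinction.
Only one geometric arrangement is possible.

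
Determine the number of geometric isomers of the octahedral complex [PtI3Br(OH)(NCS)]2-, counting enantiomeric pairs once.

An octahedron has six vertices in three trans pairs; every non-trans pair is cis.
There are 4 geometric isomers: I mer (3 arrangements); I fac (chiral).

4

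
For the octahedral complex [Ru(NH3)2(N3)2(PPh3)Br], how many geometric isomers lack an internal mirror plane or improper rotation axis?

2

The six octahedral sites form three mutually perpendicular trans pairs.
The distinct arrangements are (6 in all): NH3 cis, N3 cis (3 arrangements, 2 chiral); NH3 trans, N3 cis; NH3 cis, N3 trans; NH3 trans, N3 trans.
Of these, 2 lack any improper symmetry element and so occur as enantiomeric pairs, giving 6 + 2 = 8 stereoisomers in total.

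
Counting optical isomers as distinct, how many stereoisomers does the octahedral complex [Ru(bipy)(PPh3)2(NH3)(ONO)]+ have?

6

In an octahedral complex each vertex has one trans partner and four cis neighbours.
Each bipy is bidentate and must span two cis positions.
Systematic placement gives 4 geometric isomers: PPh3 cis (3 arrangements, 2 chiral); PPh3 trans.
Of these, 2 lack any improper symmetry element and so occur as enantiomeric pairs, giving 4 + 2 = 6 stereoisomers in total.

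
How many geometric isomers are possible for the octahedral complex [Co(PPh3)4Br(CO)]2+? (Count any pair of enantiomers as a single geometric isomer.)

The six octahedral sites form three mutually perpendicular trans pairs.
The distinct arrangements are (2 in all): Br and CO mutually trans; Br and CO mutually cis.

2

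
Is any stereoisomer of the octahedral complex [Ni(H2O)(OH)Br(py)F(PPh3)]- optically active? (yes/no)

Exhaustive case analysis gives 15 geometric isomers.
Of these, 15 lack any improper symmetry element and so occur as enantiomeric pairs, giving 15 + 15 = 30 stereoisomers in total.

yes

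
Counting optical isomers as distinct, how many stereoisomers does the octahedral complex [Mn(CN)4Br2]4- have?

2

In an octahedral complex each vertex has one trans partner and four cis neighbours.
There are 2 geometric isomers: Br trans; Br cis.
Each arrangement has an internal mirror plane or centre of symmetry, so none is chiral.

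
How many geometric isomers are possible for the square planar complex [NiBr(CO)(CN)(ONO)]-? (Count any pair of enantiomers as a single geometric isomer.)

3

A square has two trans pairs of vertices; adjacent vertices are cis.
The distinct arrangements are (3 in all): (Br/CO trans, CN/ONO trans); (Br/ONO trans, CN/CO trans); (Br/CN trans, CO/ONO trans).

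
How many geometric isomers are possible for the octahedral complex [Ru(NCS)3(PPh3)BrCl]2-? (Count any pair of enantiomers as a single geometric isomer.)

In an octahedral complex each vertex has one trans partner and four cis neighbours.
Working through the distinct placements yields 4 geometric isomers: NCS mer (3 arrangements); NCS fac (chiral).

4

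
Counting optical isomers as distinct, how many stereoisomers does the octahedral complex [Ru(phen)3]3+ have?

The six octahedral sites form three mutually perpendicular trans pairs.
Each phen is bidentate and must span two cis positions.
Only one geometric arrangement is possible; it has no improper symmetry element, so it exists as a pair of enantiomers (2 stereoisomers).

2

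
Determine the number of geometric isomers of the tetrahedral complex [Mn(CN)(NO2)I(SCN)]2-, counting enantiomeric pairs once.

In a tetrahedral complex all four positions are equivalent and every pair of ligands is adjacent — there is no cis/trans distinction.
Only one geometric arrangement is possible; it has no improper symmetry element, so it exists as a pair of enantiomers (2 stereoisomers).

1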